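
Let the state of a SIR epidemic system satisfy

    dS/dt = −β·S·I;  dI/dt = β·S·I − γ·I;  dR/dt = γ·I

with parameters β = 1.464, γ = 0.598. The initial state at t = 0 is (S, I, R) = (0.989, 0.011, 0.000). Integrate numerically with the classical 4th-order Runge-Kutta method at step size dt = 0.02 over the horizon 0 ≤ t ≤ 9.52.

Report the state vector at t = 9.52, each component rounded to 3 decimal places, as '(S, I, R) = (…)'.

(S, I, R) = (0.155, 0.088, 0.757)

t=0.000: state=(0.989, 0.011, 0.000)
step 1 (dt=0.02): k1=(-0.016, 0.009, 0.007), k2=(-0.016, 0.009, 0.007), k3=(-0.016, 0.009, 0.007), k4=(-0.016, 0.010, 0.007); state += dt/6·(k1+2k2+2k3+k4)
t=0.020: state=(0.989, 0.011, 0.000)
t=0.040: state=(0.988, 0.011, 0.000)
t=0.060: state=(0.988, 0.012, 0.000)
continuing one RK4 step at a time; state shown every 25 steps (Δt=0.5):
t=0.500: state=(0.979, 0.017, 0.004)
t=1.000: state=(0.964, 0.025, 0.010)
t=1.500: state=(0.943, 0.038, 0.020)
t=2.000: state=(0.911, 0.055, 0.033)
t=2.500: state=(0.868, 0.079, 0.053)
t=3.000: state=(0.811, 0.108, 0.081)
t=3.500: state=(0.740, 0.141, 0.118)
t=4.000: state=(0.659, 0.175, 0.166)
t=4.500: state=(0.574, 0.204, 0.222)
t=5.000: state=(0.490, 0.223, 0.286)
t=5.500: state=(0.415, 0.230, 0.355)
t=6.000: state=(0.351, 0.226, 0.423)
t=6.500: state=(0.299, 0.212, 0.489)
t=7.000: state=(0.258, 0.193, 0.549)
t=7.500: state=(0.226, 0.171, 0.604)
t=8.000: state=(0.201, 0.148, 0.651)
t=8.500: state=(0.182, 0.126, 0.692)
t=9.000: state=(0.167, 0.106, 0.727)
t=9.500: state=(0.155, 0.089, 0.756)
t=9.520: state=(0.155, 0.088, 0.757)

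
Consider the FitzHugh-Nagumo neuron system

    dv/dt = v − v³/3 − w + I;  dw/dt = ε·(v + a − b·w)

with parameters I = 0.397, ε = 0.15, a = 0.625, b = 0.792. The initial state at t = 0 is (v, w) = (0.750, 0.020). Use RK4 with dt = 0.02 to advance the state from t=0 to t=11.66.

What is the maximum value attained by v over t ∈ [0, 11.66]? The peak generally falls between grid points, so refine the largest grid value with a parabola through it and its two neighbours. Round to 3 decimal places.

max v = 1.682

t=0.000: state=(0.750, 0.020)
step 1 (dt=0.02): k1=(0.986, 0.204), k2=(0.989, 0.205), k3=(0.989, 0.205), k4=(0.991, 0.206); state += dt/6·(k1+2k2+2k3+k4)
t=0.020: state=(0.770, 0.024)
t=0.040: state=(0.790, 0.028)
t=0.060: state=(0.810, 0.032)
continuing one RK4 step at a time; state shown every 25 steps (Δt=0.5):
t=0.500: state=(1.234, 0.137)
t=1.000: state=(1.558, 0.278)
t=1.500: state=(1.673, 0.426)
t=2.000: state=(1.673, 0.569)
t=2.500: state=(1.627, 0.702)
t=3.000: state=(1.564, 0.824)
t=3.500: state=(1.492, 0.933)
t=4.000: state=(1.414, 1.030)
t=4.500: state=(1.330, 1.116)
t=5.000: state=(1.240, 1.191)
t=5.500: state=(1.140, 1.254)
t=6.000: state=(1.027, 1.307)
t=6.500: state=(0.893, 1.347)
t=7.000: state=(0.727, 1.374)
t=7.500: state=(0.505, 1.385)
t=8.000: state=(0.180, 1.377)
t=8.500: state=(-0.329, 1.338)
t=9.000: state=(-1.053, 1.257)
t=9.500: state=(-1.675, 1.128)
t=10.000: state=(-1.906, 0.976)
t=10.500: state=(-1.929, 0.825)
t=11.000: state=(-1.895, 0.684)
t=11.500: state=(-1.848, 0.553)
t=11.660: state=(-1.832, 0.514)
largest grid value and its neighbours: v(1.700)=1.68194, v(1.720)=1.68205, v(1.740)=1.68205
parabola through these three points peaks at t≈1.729 with v≈1.68206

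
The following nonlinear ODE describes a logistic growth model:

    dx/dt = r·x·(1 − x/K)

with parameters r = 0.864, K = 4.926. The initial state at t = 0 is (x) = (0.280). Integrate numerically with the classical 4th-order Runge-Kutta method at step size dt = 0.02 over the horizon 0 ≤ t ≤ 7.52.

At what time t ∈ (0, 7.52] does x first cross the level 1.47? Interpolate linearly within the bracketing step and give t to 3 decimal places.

t=0.000: state=(0.280)
step 1 (dt=0.02): k1=(0.228), k2=(0.230), k3=(0.230), k4=(0.232); state += dt/6·(k1+2k2+2k3+k4)
t=0.020: state=(0.285)
t=0.040: state=(0.289)
t=0.060: state=(0.294)
continuing one RK4 step at a time; state shown every 25 steps (Δt=0.5):
t=0.500: state=(0.418)
t=1.000: state=(0.616)
t=1.500: state=(0.889)
t=2.000: state=(1.248)
t=2.260: state=(1.468)
next step: t=2.280: state=(1.486) — x has crossed 1.47
linear interpolation between t=2.260 (1.46847) and t=2.280 (1.48634) → t≈2.262

t = 2.262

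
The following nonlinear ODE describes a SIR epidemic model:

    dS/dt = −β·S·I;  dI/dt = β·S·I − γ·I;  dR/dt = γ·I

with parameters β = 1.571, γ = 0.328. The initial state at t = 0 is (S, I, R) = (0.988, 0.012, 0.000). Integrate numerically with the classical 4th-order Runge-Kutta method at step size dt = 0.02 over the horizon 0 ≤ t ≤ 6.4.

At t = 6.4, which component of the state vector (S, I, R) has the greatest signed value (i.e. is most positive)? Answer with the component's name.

largest component: R

t=0.000: state=(0.988, 0.012, 0.000)
step 1 (dt=0.02): k1=(-0.019, 0.015, 0.004), k2=(-0.019, 0.015, 0.004), k3=(-0.019, 0.015, 0.004), k4=(-0.019, 0.015, 0.004); state += dt/6·(k1+2k2+2k3+k4)
t=0.020: state=(0.988, 0.012, 0.000)
t=0.040: state=(0.987, 0.013, 0.000)
t=0.060: state=(0.987, 0.013, 0.000)
continuing one RK4 step at a time; state shown every 25 steps (Δt=0.5):
t=0.500: state=(0.975, 0.022, 0.003)
t=1.000: state=(0.952, 0.040, 0.008)
t=1.500: state=(0.913, 0.071, 0.016)
t=2.000: state=(0.848, 0.120, 0.032)
t=2.500: state=(0.752, 0.191, 0.057)
t=3.000: state=(0.626, 0.279, 0.095)
t=3.500: state=(0.485, 0.366, 0.149)
t=4.000: state=(0.354, 0.432, 0.214)
t=4.500: state=(0.248, 0.463, 0.288)
t=5.000: state=(0.172, 0.463, 0.365)
t=5.500: state=(0.121, 0.440, 0.439)
t=6.000: state=(0.087, 0.405, 0.508)
t=6.400: state=(0.068, 0.373, 0.559)
compare at T: S=0.068, I=0.373, R=0.559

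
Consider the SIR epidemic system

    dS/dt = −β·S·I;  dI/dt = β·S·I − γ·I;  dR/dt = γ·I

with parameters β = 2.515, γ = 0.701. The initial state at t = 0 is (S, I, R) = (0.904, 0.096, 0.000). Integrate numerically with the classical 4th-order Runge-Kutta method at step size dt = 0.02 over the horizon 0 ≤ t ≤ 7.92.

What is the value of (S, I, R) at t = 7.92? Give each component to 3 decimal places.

t=0.000: state=(0.904, 0.096, 0.000)
step 1 (dt=0.02): k1=(-0.218, 0.151, 0.067), k2=(-0.221, 0.153, 0.068), k3=(-0.221, 0.153, 0.068), k4=(-0.224, 0.155, 0.069); state += dt/6·(k1+2k2+2k3+k4)
t=0.020: state=(0.900, 0.099, 0.001)
t=0.040: state=(0.895, 0.102, 0.003)
t=0.060: state=(0.890, 0.105, 0.004)
continuing one RK4 step at a time; state shown every 25 steps (Δt=0.5):
t=0.500: state=(0.757, 0.194, 0.050)
t=1.000: state=(0.550, 0.311, 0.138)
t=1.500: state=(0.353, 0.385, 0.262)
t=2.000: state=(0.216, 0.385, 0.399)
t=2.500: state=(0.137, 0.337, 0.527)
t=3.000: state=(0.093, 0.273, 0.634)
t=3.500: state=(0.069, 0.213, 0.719)
t=4.000: state=(0.054, 0.162, 0.784)
t=4.500: state=(0.045, 0.121, 0.833)
t=5.000: state=(0.040, 0.090, 0.870)
t=5.500: state=(0.036, 0.067, 0.897)
t=6.000: state=(0.034, 0.049, 0.917)
t=6.500: state=(0.032, 0.036, 0.932)
t=7.000: state=(0.031, 0.026, 0.943)
t=7.500: state=(0.030, 0.019, 0.951)
t=7.920: state=(0.029, 0.015, 0.956)

(S, I, R) = (0.029, 0.015, 0.956)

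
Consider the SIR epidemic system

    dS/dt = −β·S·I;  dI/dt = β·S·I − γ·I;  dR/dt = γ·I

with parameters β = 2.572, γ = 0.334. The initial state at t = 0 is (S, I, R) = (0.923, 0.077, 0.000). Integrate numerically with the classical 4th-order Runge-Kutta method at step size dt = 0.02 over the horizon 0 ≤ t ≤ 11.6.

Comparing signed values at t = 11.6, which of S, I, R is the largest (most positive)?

t=0.000: state=(0.923, 0.077, 0.000)
step 1 (dt=0.02): k1=(-0.183, 0.157, 0.026), k2=(-0.186, 0.160, 0.026), k3=(-0.186, 0.160, 0.026), k4=(-0.190, 0.163, 0.027); state += dt/6·(k1+2k2+2k3+k4)
t=0.020: state=(0.919, 0.080, 0.001)
t=0.040: state=(0.915, 0.084, 0.001)
t=0.060: state=(0.911, 0.087, 0.002)
continuing one RK4 step at a time; state shown every 25 steps (Δt=0.5):
t=0.500: state=(0.781, 0.197, 0.022)
t=1.000: state=(0.537, 0.393, 0.070)
t=1.500: state=(0.288, 0.561, 0.151)
t=2.000: state=(0.134, 0.615, 0.251)
t=2.500: state=(0.061, 0.587, 0.352)
t=3.000: state=(0.030, 0.525, 0.445)
t=3.500: state=(0.016, 0.457, 0.527)
t=4.000: state=(0.009, 0.393, 0.598)
t=4.500: state=(0.006, 0.336, 0.659)
t=5.000: state=(0.004, 0.286, 0.710)
t=5.500: state=(0.003, 0.243, 0.754)
t=6.000: state=(0.002, 0.206, 0.792)
t=6.500: state=(0.002, 0.175, 0.824)
t=7.000: state=(0.001, 0.148, 0.851)
t=7.500: state=(0.001, 0.126, 0.873)
t=8.000: state=(0.001, 0.106, 0.893)
t=8.500: state=(0.001, 0.090, 0.909)
t=9.000: state=(0.001, 0.076, 0.923)
t=9.500: state=(0.001, 0.065, 0.935)
t=10.000: state=(0.001, 0.055, 0.945)
t=10.500: state=(0.001, 0.046, 0.953)
t=11.000: state=(0.001, 0.039, 0.960)
t=11.500: state=(0.001, 0.033, 0.966)
t=11.600: state=(0.001, 0.032, 0.967)
compare at T: S=0.001, I=0.032, R=0.967

largest component: R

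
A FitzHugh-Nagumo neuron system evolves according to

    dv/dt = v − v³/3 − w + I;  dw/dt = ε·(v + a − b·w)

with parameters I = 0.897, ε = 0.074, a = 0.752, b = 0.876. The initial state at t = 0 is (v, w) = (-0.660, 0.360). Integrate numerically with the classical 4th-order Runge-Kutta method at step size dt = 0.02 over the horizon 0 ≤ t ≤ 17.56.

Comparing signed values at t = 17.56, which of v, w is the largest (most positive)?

largest component: v

t=0.000: state=(-0.660, 0.360)
step 1 (dt=0.02): k1=(-0.027, -0.017), k2=(-0.027, -0.017), k3=(-0.027, -0.017), k4=(-0.027, -0.017); state += dt/6·(k1+2k2+2k3+k4)
t=0.020: state=(-0.661, 0.360)
t=0.040: state=(-0.661, 0.359)
t=0.060: state=(-0.662, 0.359)
continuing one RK4 step at a time; state shown every 50 steps (Δt=1):
t=1.000: state=(-0.686, 0.343)
t=2.000: state=(-0.708, 0.325)
t=3.000: state=(-0.720, 0.308)
t=4.000: state=(-0.718, 0.291)
t=5.000: state=(-0.694, 0.275)
t=6.000: state=(-0.635, 0.264)
t=7.000: state=(-0.514, 0.260)
t=8.000: state=(-0.259, 0.269)
t=9.000: state=(0.354, 0.306)
t=10.000: state=(1.460, 0.406)
t=11.000: state=(1.857, 0.558)
t=12.000: state=(1.840, 0.710)
t=13.000: state=(1.783, 0.850)
t=14.000: state=(1.723, 0.976)
t=15.000: state=(1.662, 1.090)
t=16.000: state=(1.601, 1.192)
t=17.000: state=(1.539, 1.283)
t=17.560: state=(1.504, 1.330)
compare at T: v=1.504, w=1.330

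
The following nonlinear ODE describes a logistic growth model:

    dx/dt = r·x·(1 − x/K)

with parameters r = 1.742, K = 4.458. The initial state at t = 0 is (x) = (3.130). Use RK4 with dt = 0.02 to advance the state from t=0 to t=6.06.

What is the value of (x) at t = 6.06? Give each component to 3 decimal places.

(x) = (4.458)

t=0.000: state=(3.130)
step 1 (dt=0.02): k1=(1.624), k2=(1.613), k3=(1.613), k4=(1.601); state += dt/6·(k1+2k2+2k3+k4)
t=0.020: state=(3.162)
t=0.040: state=(3.194)
t=0.060: state=(3.225)
continuing one RK4 step at a time; state shown every 10 steps (Δt=0.2):
t=0.200: state=(3.431)
t=0.400: state=(3.680)
t=0.600: state=(3.879)
t=0.800: state=(4.033)
t=1.000: state=(4.150)
t=1.200: state=(4.236)
t=1.400: state=(4.299)
t=1.600: state=(4.344)
t=1.800: state=(4.377)
t=2.000: state=(4.401)
t=2.200: state=(4.417)
t=2.400: state=(4.429)
t=2.600: state=(4.438)
t=2.800: state=(4.444)
t=3.000: state=(4.448)
t=3.200: state=(4.451)
t=3.400: state=(4.453)
t=3.600: state=(4.454)
t=3.800: state=(4.455)
t=4.000: state=(4.456)
t=4.200: state=(4.457)
t=4.400: state=(4.457)
t=4.600: state=(4.457)
t=4.800: state=(4.458)
t=5.000: state=(4.458)
t=5.200: state=(4.458)
t=5.400: state=(4.458)
t=5.600: state=(4.458)
t=5.800: state=(4.458)
t=6.000: state=(4.458)
t=6.060: state=(4.458)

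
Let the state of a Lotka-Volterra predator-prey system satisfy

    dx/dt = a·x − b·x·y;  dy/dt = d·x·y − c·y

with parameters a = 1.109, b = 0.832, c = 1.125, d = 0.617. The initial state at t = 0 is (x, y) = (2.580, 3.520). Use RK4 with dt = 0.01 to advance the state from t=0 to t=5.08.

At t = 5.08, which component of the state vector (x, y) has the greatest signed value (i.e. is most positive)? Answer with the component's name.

t=0.000: state=(2.580, 3.520)
step 1 (dt=0.01): k1=(-4.695, 1.643), k2=(-4.669, 1.596), k3=(-4.669, 1.596), k4=(-4.643, 1.549); state += dt/6·(k1+2k2+2k3+k4)
t=0.010: state=(2.533, 3.536)
t=0.020: state=(2.487, 3.551)
t=0.030: state=(2.442, 3.565)
continuing one RK4 step at a time; state shown every 20 steps (Δt=0.2):
t=0.200: state=(1.763, 3.665)
t=0.400: state=(1.208, 3.506)
t=0.600: state=(0.863, 3.176)
t=0.800: state=(0.656, 2.782)
t=1.000: state=(0.533, 2.389)
t=1.200: state=(0.461, 2.028)
t=1.400: state=(0.422, 1.709)
t=1.600: state=(0.406, 1.436)
t=1.800: state=(0.407, 1.205)
t=2.000: state=(0.422, 1.013)
t=2.200: state=(0.452, 0.854)
t=2.400: state=(0.495, 0.722)
t=2.600: state=(0.553, 0.615)
t=2.800: state=(0.627, 0.528)
t=3.000: state=(0.722, 0.458)
t=3.200: state=(0.839, 0.403)
t=3.400: state=(0.983, 0.360)
t=3.600: state=(1.159, 0.328)
t=3.800: state=(1.372, 0.306)
t=4.000: state=(1.630, 0.294)
t=4.200: state=(1.938, 0.292)
t=4.400: state=(2.303, 0.303)
t=4.600: state=(2.728, 0.330)
t=4.800: state=(3.212, 0.380)
t=5.000: state=(3.739, 0.466)
t=5.080: state=(3.955, 0.514)
compare at T: x=3.955, y=0.514

largest component: x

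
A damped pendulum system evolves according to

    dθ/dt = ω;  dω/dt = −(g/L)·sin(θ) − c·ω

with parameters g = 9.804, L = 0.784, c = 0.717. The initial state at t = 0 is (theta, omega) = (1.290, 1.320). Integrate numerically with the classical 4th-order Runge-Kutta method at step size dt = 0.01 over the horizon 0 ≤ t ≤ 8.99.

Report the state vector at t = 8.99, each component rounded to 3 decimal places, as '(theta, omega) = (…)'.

t=0.000: state=(1.290, 1.320)
step 1 (dt=0.01): k1=(1.320, -12.962), k2=(1.255, -12.938), k3=(1.255, -12.937), k4=(1.191, -12.912); state += dt/6·(k1+2k2+2k3+k4)
t=0.010: state=(1.303, 1.191)
t=0.020: state=(1.314, 1.062)
t=0.030: state=(1.324, 0.934)
continuing one RK4 step at a time; state shown every 50 steps (Δt=0.5):
t=0.500: state=(0.538, -3.620)
t=1.000: state=(-0.896, -0.866)
t=1.500: state=(-0.238, 2.709)
t=2.000: state=(0.659, 0.130)
t=2.500: state=(0.012, -1.937)
t=3.000: state=(-0.460, 0.389)
t=3.500: state=(0.118, 1.247)
t=4.000: state=(0.287, -0.626)
t=4.500: state=(-0.166, -0.687)
t=5.000: state=(-0.150, 0.644)
t=5.500: state=(0.161, 0.285)
t=6.000: state=(0.056, -0.538)
t=6.500: state=(-0.130, -0.034)
t=7.000: state=(0.001, 0.386)
t=7.500: state=(0.090, -0.096)
t=8.000: state=(-0.029, -0.240)
t=8.500: state=(-0.054, 0.142)
t=8.990: state=(0.036, 0.129)

(theta, omega) = (0.036, 0.129)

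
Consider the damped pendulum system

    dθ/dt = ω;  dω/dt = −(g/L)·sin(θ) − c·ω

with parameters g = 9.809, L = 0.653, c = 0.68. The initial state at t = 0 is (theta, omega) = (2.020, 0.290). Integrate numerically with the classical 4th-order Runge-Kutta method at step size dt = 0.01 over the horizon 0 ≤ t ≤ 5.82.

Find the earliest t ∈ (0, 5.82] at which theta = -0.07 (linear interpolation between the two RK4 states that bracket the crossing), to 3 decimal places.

t=0.000: state=(2.020, 0.290)
step 1 (dt=0.01): k1=(0.290, -13.728), k2=(0.221, -13.672), k3=(0.222, -13.675), k4=(0.153, -13.621); state += dt/6·(k1+2k2+2k3+k4)
t=0.010: state=(2.022, 0.153)
t=0.020: state=(2.023, 0.018)
t=0.030: state=(2.023, -0.117)
continuing one RK4 step at a time; state shown every 20 steps (Δt=0.2):
t=0.200: state=(1.813, -2.343)
t=0.400: state=(1.091, -4.782)
t=0.600: state=(0.009, -5.573)
t=0.610: state=(-0.047, -5.533)
next step: t=0.620: state=(-0.102, -5.484) — theta has crossed -0.07
linear interpolation between t=0.610 (-0.04690) and t=0.620 (-0.10199) → t≈0.614

t = 0.614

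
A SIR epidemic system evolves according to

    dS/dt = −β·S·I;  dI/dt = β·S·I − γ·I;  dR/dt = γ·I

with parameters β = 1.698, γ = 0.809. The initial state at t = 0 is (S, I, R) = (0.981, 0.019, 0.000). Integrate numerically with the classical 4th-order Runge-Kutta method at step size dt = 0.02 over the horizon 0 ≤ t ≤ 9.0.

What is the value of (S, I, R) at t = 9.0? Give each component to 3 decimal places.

(S, I, R) = (0.198, 0.039, 0.763)

t=0.000: state=(0.981, 0.019, 0.000)
step 1 (dt=0.02): k1=(-0.032, 0.016, 0.015), k2=(-0.032, 0.016, 0.016), k3=(-0.032, 0.016, 0.016), k4=(-0.032, 0.017, 0.016); state += dt/6·(k1+2k2+2k3+k4)
t=0.020: state=(0.980, 0.019, 0.000)
t=0.040: state=(0.980, 0.020, 0.001)
t=0.060: state=(0.979, 0.020, 0.001)
continuing one RK4 step at a time; state shown every 25 steps (Δt=0.5):
t=0.500: state=(0.961, 0.029, 0.010)
t=1.000: state=(0.933, 0.043, 0.024)
t=1.500: state=(0.892, 0.063, 0.045)
t=2.000: state=(0.838, 0.087, 0.075)
t=2.500: state=(0.769, 0.115, 0.116)
t=3.000: state=(0.689, 0.143, 0.168)
t=3.500: state=(0.604, 0.165, 0.231)
t=4.000: state=(0.522, 0.177, 0.300)
t=4.500: state=(0.449, 0.179, 0.373)
t=5.000: state=(0.387, 0.170, 0.444)
t=5.500: state=(0.337, 0.154, 0.509)
t=6.000: state=(0.298, 0.134, 0.568)
t=6.500: state=(0.268, 0.114, 0.618)
t=7.000: state=(0.246, 0.095, 0.660)
t=7.500: state=(0.228, 0.077, 0.695)
t=8.000: state=(0.215, 0.062, 0.723)
t=8.500: state=(0.205, 0.050, 0.745)
t=9.000: state=(0.198, 0.039, 0.763)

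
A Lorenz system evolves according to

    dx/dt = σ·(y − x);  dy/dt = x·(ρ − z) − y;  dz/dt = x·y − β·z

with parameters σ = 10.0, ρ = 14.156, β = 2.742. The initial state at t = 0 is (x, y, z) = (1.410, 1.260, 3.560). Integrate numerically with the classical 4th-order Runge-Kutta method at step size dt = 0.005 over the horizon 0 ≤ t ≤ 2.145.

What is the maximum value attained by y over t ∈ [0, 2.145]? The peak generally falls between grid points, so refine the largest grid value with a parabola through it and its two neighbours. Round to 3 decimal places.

max y = 12.509

t=0.000: state=(1.410, 1.260, 3.560)
step 1 (dt=0.005): k1=(-1.500, 13.680, -7.985), k2=(-1.120, 13.634, -7.887), k3=(-1.131, 13.644, -7.886), k4=(-0.761, 13.608, -7.788); state += dt/6·(k1+2k2+2k3+k4)
t=0.005: state=(1.404, 1.328, 3.521)
t=0.010: state=(1.402, 1.396, 3.482)
t=0.015: state=(1.404, 1.464, 3.445)
continuing one RK4 step at a time; state shown every 20 steps (Δt=0.1):
t=0.100: state=(1.839, 2.746, 2.982)
t=0.200: state=(3.212, 5.098, 3.129)
t=0.300: state=(5.716, 8.844, 5.131)
t=0.400: state=(9.125, 12.347, 11.126)
t=0.500: state=(10.676, 9.892, 18.983)
t=0.600: state=(7.761, 3.564, 19.897)
t=0.700: state=(3.951, 0.973, 16.125)
t=0.800: state=(1.955, 0.814, 12.453)
t=0.900: state=(1.366, 1.206, 9.601)
t=1.000: state=(1.483, 1.841, 7.483)
t=1.100: state=(2.072, 2.910, 6.053)
t=1.200: state=(3.225, 4.738, 5.484)
t=1.300: state=(5.174, 7.566, 6.448)
t=1.400: state=(7.835, 10.519, 10.225)
t=1.500: state=(9.678, 10.176, 16.235)
t=1.600: state=(8.439, 5.753, 18.885)
t=1.700: state=(5.425, 2.603, 16.741)
t=1.800: state=(3.308, 1.927, 13.511)
t=1.900: state=(2.538, 2.289, 10.777)
t=2.000: state=(2.673, 3.152, 8.795)
t=2.100: state=(3.469, 4.585, 7.716)
t=2.145: state=(4.038, 5.456, 7.618)
largest grid value and its neighbours: y(0.415)=12.49670, y(0.420)=12.50911, y(0.425)=12.50139
parabola through these three points peaks at t≈0.421 with y≈12.50924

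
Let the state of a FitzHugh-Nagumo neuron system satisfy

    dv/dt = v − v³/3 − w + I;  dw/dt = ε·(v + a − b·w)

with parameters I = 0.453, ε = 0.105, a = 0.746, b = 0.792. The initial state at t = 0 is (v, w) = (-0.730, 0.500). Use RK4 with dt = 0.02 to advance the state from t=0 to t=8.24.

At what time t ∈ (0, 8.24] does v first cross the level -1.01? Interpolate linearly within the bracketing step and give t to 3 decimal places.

t=0.000: state=(-0.730, 0.500)
step 1 (dt=0.02): k1=(-0.647, -0.040), k2=(-0.650, -0.041), k3=(-0.650, -0.041), k4=(-0.652, -0.041); state += dt/6·(k1+2k2+2k3+k4)
t=0.020: state=(-0.743, 0.499)
t=0.040: state=(-0.756, 0.498)
t=0.060: state=(-0.769, 0.497)
t=0.400: state=(-1.002, 0.479)
next step: t=0.420: state=(-1.016, 0.477) — v has crossed -1.01
linear interpolation between t=0.400 (-1.00242) and t=0.420 (-1.01625) → t≈0.411

t = 0.411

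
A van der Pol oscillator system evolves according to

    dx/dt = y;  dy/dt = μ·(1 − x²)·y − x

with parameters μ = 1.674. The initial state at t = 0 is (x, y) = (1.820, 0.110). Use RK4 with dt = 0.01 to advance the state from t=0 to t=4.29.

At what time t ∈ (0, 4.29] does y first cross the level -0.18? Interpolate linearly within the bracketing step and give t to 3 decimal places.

t = 0.179

t=0.000: state=(1.820, 0.110)
step 1 (dt=0.01): k1=(0.110, -2.246), k2=(0.099, -2.203), k3=(0.099, -2.204), k4=(0.088, -2.162); state += dt/6·(k1+2k2+2k3+k4)
t=0.010: state=(1.821, 0.088)
t=0.020: state=(1.822, 0.067)
t=0.030: state=(1.822, 0.046)
t=0.170: state=(1.812, -0.170)
next step: t=0.180: state=(1.811, -0.181) — y has crossed -0.18
linear interpolation between t=0.170 (-0.16984) and t=0.180 (-0.18125) → t≈0.179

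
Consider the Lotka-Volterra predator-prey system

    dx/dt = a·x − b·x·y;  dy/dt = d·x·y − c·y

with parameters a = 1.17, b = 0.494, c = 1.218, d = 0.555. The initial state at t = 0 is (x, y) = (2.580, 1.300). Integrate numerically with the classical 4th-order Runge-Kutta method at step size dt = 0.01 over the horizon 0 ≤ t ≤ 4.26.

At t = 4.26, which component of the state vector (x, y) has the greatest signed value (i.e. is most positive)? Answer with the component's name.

t=0.000: state=(2.580, 1.300)
step 1 (dt=0.01): k1=(1.362, 0.278), k2=(1.364, 0.283), k3=(1.364, 0.283), k4=(1.365, 0.289); state += dt/6·(k1+2k2+2k3+k4)
t=0.010: state=(2.594, 1.303)
t=0.020: state=(2.607, 1.306)
t=0.030: state=(2.621, 1.309)
continuing one RK4 step at a time; state shown every 20 steps (Δt=0.2):
t=0.200: state=(2.857, 1.378)
t=0.400: state=(3.133, 1.506)
t=0.600: state=(3.381, 1.695)
t=0.800: state=(3.570, 1.956)
t=1.000: state=(3.660, 2.292)
t=1.200: state=(3.616, 2.694)
t=1.400: state=(3.428, 3.126)
t=1.600: state=(3.117, 3.526)
t=1.800: state=(2.736, 3.826)
t=2.000: state=(2.349, 3.976)
t=2.200: state=(2.002, 3.965)
t=2.400: state=(1.721, 3.819)
t=2.600: state=(1.508, 3.579)
t=2.800: state=(1.357, 3.287)
t=3.000: state=(1.258, 2.977)
t=3.200: state=(1.203, 2.674)
t=3.400: state=(1.184, 2.392)
t=3.600: state=(1.196, 2.139)
t=3.800: state=(1.237, 1.919)
t=4.000: state=(1.306, 1.731)
t=4.200: state=(1.402, 1.577)
t=4.260: state=(1.436, 1.536)
compare at T: x=1.436, y=1.536

largest component: y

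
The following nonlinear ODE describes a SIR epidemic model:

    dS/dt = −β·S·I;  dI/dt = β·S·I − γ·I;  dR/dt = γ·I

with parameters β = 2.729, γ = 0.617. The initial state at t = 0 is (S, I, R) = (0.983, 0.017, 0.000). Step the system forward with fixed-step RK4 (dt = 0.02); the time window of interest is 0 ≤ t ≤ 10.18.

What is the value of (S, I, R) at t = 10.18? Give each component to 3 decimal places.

t=0.000: state=(0.983, 0.017, 0.000)
step 1 (dt=0.02): k1=(-0.046, 0.035, 0.010), k2=(-0.047, 0.036, 0.011), k3=(-0.047, 0.036, 0.011), k4=(-0.047, 0.037, 0.011); state += dt/6·(k1+2k2+2k3+k4)
t=0.020: state=(0.982, 0.018, 0.000)
t=0.040: state=(0.981, 0.018, 0.000)
t=0.060: state=(0.980, 0.019, 0.001)
continuing one RK4 step at a time; state shown every 25 steps (Δt=0.5):
t=0.500: state=(0.944, 0.047, 0.009)
t=1.000: state=(0.849, 0.118, 0.033)
t=1.500: state=(0.667, 0.246, 0.088)
t=2.000: state=(0.433, 0.382, 0.186)
t=2.500: state=(0.244, 0.441, 0.315)
t=3.000: state=(0.135, 0.416, 0.449)
t=3.500: state=(0.080, 0.352, 0.568)
t=4.000: state=(0.052, 0.283, 0.666)
t=4.500: state=(0.037, 0.220, 0.743)
t=5.000: state=(0.028, 0.169, 0.803)
t=5.500: state=(0.023, 0.129, 0.848)
t=6.000: state=(0.020, 0.097, 0.883)
t=6.500: state=(0.018, 0.073, 0.909)
t=7.000: state=(0.016, 0.055, 0.929)
t=7.500: state=(0.015, 0.041, 0.944)
t=8.000: state=(0.014, 0.031, 0.955)
t=8.500: state=(0.014, 0.023, 0.963)
t=9.000: state=(0.014, 0.017, 0.969)
t=9.500: state=(0.013, 0.013, 0.974)
t=10.000: state=(0.013, 0.010, 0.977)
t=10.180: state=(0.013, 0.009, 0.978)

(S, I, R) = (0.013, 0.009, 0.978)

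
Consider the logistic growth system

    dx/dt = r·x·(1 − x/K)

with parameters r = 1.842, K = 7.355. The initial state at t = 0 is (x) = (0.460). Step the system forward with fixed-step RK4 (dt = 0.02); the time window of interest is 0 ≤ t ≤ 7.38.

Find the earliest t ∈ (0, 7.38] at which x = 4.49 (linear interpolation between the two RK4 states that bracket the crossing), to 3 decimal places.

t=0.000: state=(0.460)
step 1 (dt=0.02): k1=(0.794), k2=(0.807), k3=(0.807), k4=(0.820); state += dt/6·(k1+2k2+2k3+k4)
t=0.020: state=(0.476)
t=0.040: state=(0.493)
t=0.060: state=(0.510)
continuing one RK4 step at a time; state shown every 25 steps (Δt=0.5):
t=0.500: state=(1.056)
t=1.000: state=(2.179)
t=1.500: state=(3.780)
t=1.700: state=(4.446)
next step: t=1.720: state=(4.510) — x has crossed 4.49
linear interpolation between t=1.700 (4.44579) and t=1.720 (4.51032) → t≈1.714

t = 1.714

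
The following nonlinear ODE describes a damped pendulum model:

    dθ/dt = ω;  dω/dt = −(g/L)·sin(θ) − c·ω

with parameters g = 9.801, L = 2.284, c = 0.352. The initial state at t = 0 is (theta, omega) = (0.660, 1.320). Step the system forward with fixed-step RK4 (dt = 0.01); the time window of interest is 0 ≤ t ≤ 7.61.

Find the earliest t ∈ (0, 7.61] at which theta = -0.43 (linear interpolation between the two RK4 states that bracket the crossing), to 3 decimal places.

t=0.000: state=(0.660, 1.320)
step 1 (dt=0.01): k1=(1.320, -3.096), k2=(1.305, -3.112), k3=(1.304, -3.112), k4=(1.289, -3.129); state += dt/6·(k1+2k2+2k3+k4)
t=0.010: state=(0.673, 1.289)
t=0.020: state=(0.686, 1.257)
t=0.030: state=(0.698, 1.226)
continuing one RK4 step at a time; state shown every 25 steps (Δt=0.25):
t=0.250: state=(0.887, 0.479)
t=0.500: state=(0.899, -0.373)
t=0.750: state=(0.712, -1.090)
t=1.000: state=(0.377, -1.533)
t=1.250: state=(-0.022, -1.582)
t=1.500: state=(-0.381, -1.235)
t=1.540: state=(-0.429, -1.150)
next step: t=1.550: state=(-0.440, -1.128) — theta has crossed -0.43
linear interpolation between t=1.540 (-0.42884) and t=1.550 (-0.44023) → t≈1.541

t = 1.541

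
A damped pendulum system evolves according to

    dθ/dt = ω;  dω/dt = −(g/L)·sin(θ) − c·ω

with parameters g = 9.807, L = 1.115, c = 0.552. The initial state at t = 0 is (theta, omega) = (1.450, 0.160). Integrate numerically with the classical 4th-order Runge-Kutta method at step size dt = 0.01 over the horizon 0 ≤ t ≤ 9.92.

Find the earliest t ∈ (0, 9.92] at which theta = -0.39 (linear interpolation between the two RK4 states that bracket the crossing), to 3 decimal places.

t = 0.793

t=0.000: state=(1.450, 0.160)
step 1 (dt=0.01): k1=(0.160, -8.820), k2=(0.116, -8.796), k3=(0.116, -8.796), k4=(0.072, -8.772); state += dt/6·(k1+2k2+2k3+k4)
t=0.010: state=(1.451, 0.072)
t=0.020: state=(1.451, -0.015)
t=0.030: state=(1.451, -0.102)
continuing one RK4 step at a time; state shown every 50 steps (Δt=0.5):
t=0.500: state=(0.567, -3.234)
t=0.790: state=(-0.381, -2.919)
next step: t=0.800: state=(-0.410, -2.869) — theta has crossed -0.39
linear interpolation between t=0.790 (-0.38101) and t=0.800 (-0.40996) → t≈0.793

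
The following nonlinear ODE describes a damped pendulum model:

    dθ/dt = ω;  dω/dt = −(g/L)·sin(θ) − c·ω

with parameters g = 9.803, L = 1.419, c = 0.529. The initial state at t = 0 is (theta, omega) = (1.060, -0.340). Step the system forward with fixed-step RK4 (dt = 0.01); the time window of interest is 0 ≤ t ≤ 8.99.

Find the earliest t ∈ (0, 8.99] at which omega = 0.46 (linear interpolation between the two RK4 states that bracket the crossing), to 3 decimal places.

t=0.000: state=(1.060, -0.340)
step 1 (dt=0.01): k1=(-0.340, -5.847), k2=(-0.369, -5.825), k3=(-0.369, -5.825), k4=(-0.398, -5.803); state += dt/6·(k1+2k2+2k3+k4)
t=0.010: state=(1.056, -0.398)
t=0.020: state=(1.052, -0.456)
t=0.030: state=(1.047, -0.513)
continuing one RK4 step at a time; state shown every 50 steps (Δt=0.5):
t=0.500: state=(0.303, -2.271)
t=1.000: state=(-0.642, -1.033)
t=1.310: state=(-0.732, 0.434)
next step: t=1.320: state=(-0.728, 0.478) — omega has crossed 0.46
linear interpolation between t=1.310 (0.43448) and t=1.320 (0.47814) → t≈1.316

t = 1.316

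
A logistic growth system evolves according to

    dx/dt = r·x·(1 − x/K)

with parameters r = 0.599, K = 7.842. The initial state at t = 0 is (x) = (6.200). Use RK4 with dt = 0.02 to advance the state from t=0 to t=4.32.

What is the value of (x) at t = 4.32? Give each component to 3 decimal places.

(x) = (7.689)

t=0.000: state=(6.200)
step 1 (dt=0.02): k1=(0.778), k2=(0.775), k3=(0.775), k4=(0.772); state += dt/6·(k1+2k2+2k3+k4)
t=0.020: state=(6.215)
t=0.040: state=(6.231)
t=0.060: state=(6.246)
continuing one RK4 step at a time; state shown every 10 steps (Δt=0.2):
t=0.200: state=(6.350)
t=0.400: state=(6.490)
t=0.600: state=(6.618)
t=0.800: state=(6.737)
t=1.000: state=(6.846)
t=1.200: state=(6.946)
t=1.400: state=(7.036)
t=1.600: state=(7.119)
t=1.800: state=(7.194)
t=2.000: state=(7.262)
t=2.200: state=(7.323)
t=2.400: state=(7.378)
t=2.600: state=(7.428)
t=2.800: state=(7.472)
t=3.000: state=(7.512)
t=3.200: state=(7.548)
t=3.400: state=(7.580)
t=3.600: state=(7.609)
t=3.800: state=(7.634)
t=4.000: state=(7.657)
t=4.200: state=(7.678)
t=4.320: state=(7.689)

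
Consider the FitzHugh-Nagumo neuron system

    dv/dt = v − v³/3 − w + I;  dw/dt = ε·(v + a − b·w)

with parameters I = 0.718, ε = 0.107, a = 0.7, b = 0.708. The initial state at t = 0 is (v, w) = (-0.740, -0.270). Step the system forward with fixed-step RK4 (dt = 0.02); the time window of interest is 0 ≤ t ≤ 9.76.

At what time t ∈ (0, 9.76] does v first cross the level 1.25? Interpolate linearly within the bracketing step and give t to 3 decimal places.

t=0.000: state=(-0.740, -0.270)
step 1 (dt=0.02): k1=(0.383, 0.016), k2=(0.385, 0.017), k3=(0.385, 0.017), k4=(0.386, 0.017); state += dt/6·(k1+2k2+2k3+k4)
t=0.020: state=(-0.732, -0.270)
t=0.040: state=(-0.725, -0.269)
t=0.060: state=(-0.717, -0.269)
continuing one RK4 step at a time; state shown every 25 steps (Δt=0.5):
t=0.500: state=(-0.523, -0.257)
t=1.000: state=(-0.222, -0.230)
t=1.500: state=(0.238, -0.185)
t=2.000: state=(0.912, -0.112)
t=2.220: state=(1.233, -0.069)
next step: t=2.240: state=(1.261, -0.065) — v has crossed 1.25
linear interpolation between t=2.220 (1.23349) and t=2.240 (1.26119) → t≈2.232

t = 2.232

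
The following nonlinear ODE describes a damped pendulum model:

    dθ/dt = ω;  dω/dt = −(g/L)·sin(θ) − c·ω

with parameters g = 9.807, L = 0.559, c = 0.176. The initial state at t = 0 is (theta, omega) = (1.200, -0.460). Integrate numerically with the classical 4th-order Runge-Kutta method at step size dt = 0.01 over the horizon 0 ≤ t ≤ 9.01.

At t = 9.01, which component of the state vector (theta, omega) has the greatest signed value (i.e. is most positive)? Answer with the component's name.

t=0.000: state=(1.200, -0.460)
step 1 (dt=0.01): k1=(-0.460, -16.271), k2=(-0.541, -16.242), k3=(-0.541, -16.239), k4=(-0.622, -16.207); state += dt/6·(k1+2k2+2k3+k4)
t=0.010: state=(1.195, -0.622)
t=0.020: state=(1.188, -0.784)
t=0.030: state=(1.179, -0.945)
continuing one RK4 step at a time; state shown every 50 steps (Δt=0.5):
t=0.500: state=(-0.483, -4.038)
t=1.000: state=(-0.787, 3.022)
t=1.500: state=(0.960, 1.491)
t=2.000: state=(0.028, -4.005)
t=2.500: state=(-0.889, 1.409)
t=3.000: state=(0.647, 2.477)
t=3.500: state=(0.317, -3.293)
t=4.000: state=(-0.828, 0.274)
t=4.500: state=(0.383, 2.778)
t=5.000: state=(0.448, -2.513)
t=5.500: state=(-0.713, -0.438)
t=6.000: state=(0.194, 2.703)
t=6.500: state=(0.488, -1.858)
t=7.000: state=(-0.593, -0.837)
t=7.500: state=(0.070, 2.469)
t=8.000: state=(0.480, -1.357)
t=8.500: state=(-0.486, -1.029)
t=9.000: state=(-0.006, 2.187)
t=9.010: state=(0.016, 2.183)
compare at T: theta=0.016, omega=2.183

largest component: omega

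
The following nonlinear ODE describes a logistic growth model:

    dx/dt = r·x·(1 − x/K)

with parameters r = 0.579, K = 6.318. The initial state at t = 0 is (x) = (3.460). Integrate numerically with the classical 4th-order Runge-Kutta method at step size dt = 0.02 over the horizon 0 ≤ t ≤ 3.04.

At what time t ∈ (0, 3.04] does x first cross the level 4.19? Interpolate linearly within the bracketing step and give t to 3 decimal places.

t = 0.840

t=0.000: state=(3.460)
step 1 (dt=0.02): k1=(0.906), k2=(0.906), k3=(0.906), k4=(0.905); state += dt/6·(k1+2k2+2k3+k4)
t=0.020: state=(3.478)
t=0.040: state=(3.496)
t=0.060: state=(3.514)
continuing one RK4 step at a time; state shown every 5 steps (Δt=0.1):
t=0.100: state=(3.550)
t=0.200: state=(3.640)
t=0.300: state=(3.729)
t=0.400: state=(3.817)
t=0.500: state=(3.904)
t=0.600: state=(3.990)
t=0.700: state=(4.074)
t=0.800: state=(4.157)
t=0.840: state=(4.190)
next step: t=0.860: state=(4.206) — x has crossed 4.19
linear interpolation between t=0.840 (4.18998) and t=0.860 (4.20629) → t≈0.840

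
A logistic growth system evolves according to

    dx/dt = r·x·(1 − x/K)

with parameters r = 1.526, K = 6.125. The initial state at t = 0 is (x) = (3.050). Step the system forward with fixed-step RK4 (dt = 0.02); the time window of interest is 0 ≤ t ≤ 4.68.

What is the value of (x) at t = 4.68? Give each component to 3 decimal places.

t=0.000: state=(3.050)
step 1 (dt=0.02): k1=(2.337), k2=(2.337), k3=(2.337), k4=(2.336); state += dt/6·(k1+2k2+2k3+k4)
t=0.020: state=(3.097)
t=0.040: state=(3.143)
t=0.060: state=(3.190)
continuing one RK4 step at a time; state shown every 10 steps (Δt=0.2):
t=0.200: state=(3.514)
t=0.400: state=(3.958)
t=0.600: state=(4.364)
t=0.800: state=(4.721)
t=1.000: state=(5.024)
t=1.200: state=(5.273)
t=1.400: state=(5.473)
t=1.600: state=(5.631)
t=1.800: state=(5.753)
t=2.000: state=(5.846)
t=2.200: state=(5.917)
t=2.400: state=(5.970)
t=2.600: state=(6.010)
t=2.800: state=(6.040)
t=3.000: state=(6.062)
t=3.200: state=(6.079)
t=3.400: state=(6.091)
t=3.600: state=(6.100)
t=3.800: state=(6.106)
t=4.000: state=(6.111)
t=4.200: state=(6.115)
t=4.400: state=(6.118)
t=4.600: state=(6.119)
t=4.680: state=(6.120)

(x) = (6.120)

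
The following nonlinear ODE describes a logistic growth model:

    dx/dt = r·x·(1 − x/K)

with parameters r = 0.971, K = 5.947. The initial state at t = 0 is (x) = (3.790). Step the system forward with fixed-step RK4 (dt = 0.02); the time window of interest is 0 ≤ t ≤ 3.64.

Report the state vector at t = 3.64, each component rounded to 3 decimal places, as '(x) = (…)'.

t=0.000: state=(3.790)
step 1 (dt=0.02): k1=(1.335), k2=(1.331), k3=(1.331), k4=(1.328); state += dt/6·(k1+2k2+2k3+k4)
t=0.020: state=(3.817)
t=0.040: state=(3.843)
t=0.060: state=(3.869)
continuing one RK4 step at a time; state shown every 10 steps (Δt=0.2):
t=0.200: state=(4.049)
t=0.400: state=(4.291)
t=0.600: state=(4.513)
t=0.800: state=(4.713)
t=1.000: state=(4.893)
t=1.200: state=(5.051)
t=1.400: state=(5.189)
t=1.600: state=(5.308)
t=1.800: state=(5.411)
t=2.000: state=(5.498)
t=2.200: state=(5.572)
t=2.400: state=(5.635)
t=2.600: state=(5.688)
t=2.800: state=(5.732)
t=3.000: state=(5.769)
t=3.200: state=(5.799)
t=3.400: state=(5.825)
t=3.600: state=(5.846)
t=3.640: state=(5.850)

(x) = (5.850)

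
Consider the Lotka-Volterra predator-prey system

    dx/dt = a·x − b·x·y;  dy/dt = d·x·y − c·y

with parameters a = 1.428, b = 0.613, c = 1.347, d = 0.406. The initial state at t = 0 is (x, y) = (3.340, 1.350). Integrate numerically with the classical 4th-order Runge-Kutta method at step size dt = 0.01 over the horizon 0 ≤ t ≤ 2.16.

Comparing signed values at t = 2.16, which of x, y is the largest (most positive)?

largest component: y

t=0.000: state=(3.340, 1.350)
step 1 (dt=0.01): k1=(2.006, 0.012), k2=(2.011, 0.018), k3=(2.011, 0.018), k4=(2.017, 0.023); state += dt/6·(k1+2k2+2k3+k4)
t=0.010: state=(3.360, 1.350)
t=0.020: state=(3.380, 1.350)
t=0.030: state=(3.401, 1.351)
continuing one RK4 step at a time; state shown every 10 steps (Δt=0.1):
t=0.100: state=(3.546, 1.357)
t=0.200: state=(3.762, 1.375)
t=0.300: state=(3.985, 1.407)
t=0.400: state=(4.212, 1.452)
t=0.500: state=(4.436, 1.513)
t=0.600: state=(4.654, 1.590)
t=0.700: state=(4.856, 1.686)
t=0.800: state=(5.034, 1.801)
t=0.900: state=(5.178, 1.937)
t=1.000: state=(5.280, 2.093)
t=1.100: state=(5.328, 2.270)
t=1.200: state=(5.317, 2.463)
t=1.300: state=(5.241, 2.667)
t=1.400: state=(5.101, 2.876)
t=1.500: state=(4.901, 3.080)
t=1.600: state=(4.654, 3.269)
t=1.700: state=(4.371, 3.432)
t=1.800: state=(4.068, 3.560)
t=1.900: state=(3.762, 3.647)
t=2.000: state=(3.464, 3.691)
t=2.100: state=(3.186, 3.692)
t=2.160: state=(3.032, 3.673)
compare at T: x=3.032, y=3.673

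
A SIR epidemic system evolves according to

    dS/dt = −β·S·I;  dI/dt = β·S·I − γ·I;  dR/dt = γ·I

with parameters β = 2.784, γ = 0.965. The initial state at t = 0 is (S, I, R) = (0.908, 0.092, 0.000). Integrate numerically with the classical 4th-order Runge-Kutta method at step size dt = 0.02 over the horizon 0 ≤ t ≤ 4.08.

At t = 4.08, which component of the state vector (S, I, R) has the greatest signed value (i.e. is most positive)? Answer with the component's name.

t=0.000: state=(0.908, 0.092, 0.000)
step 1 (dt=0.02): k1=(-0.233, 0.144, 0.089), k2=(-0.236, 0.145, 0.090), k3=(-0.236, 0.145, 0.090), k4=(-0.239, 0.147, 0.092); state += dt/6·(k1+2k2+2k3+k4)
t=0.020: state=(0.903, 0.095, 0.002)
t=0.040: state=(0.898, 0.098, 0.004)
t=0.060: state=(0.893, 0.101, 0.006)
continuing one RK4 step at a time; state shown every 10 steps (Δt=0.2):
t=0.200: state=(0.855, 0.124, 0.021)
t=0.400: state=(0.790, 0.162, 0.048)
t=0.600: state=(0.714, 0.203, 0.083)
t=0.800: state=(0.630, 0.243, 0.126)
t=1.000: state=(0.545, 0.278, 0.177)
t=1.200: state=(0.463, 0.303, 0.233)
t=1.400: state=(0.390, 0.317, 0.293)
t=1.600: state=(0.326, 0.319, 0.355)
t=1.800: state=(0.274, 0.311, 0.416)
t=2.000: state=(0.231, 0.295, 0.474)
t=2.200: state=(0.197, 0.274, 0.529)
t=2.400: state=(0.171, 0.250, 0.580)
t=2.600: state=(0.149, 0.225, 0.625)
t=2.800: state=(0.133, 0.201, 0.667)
t=3.000: state=(0.119, 0.178, 0.703)
t=3.200: state=(0.109, 0.156, 0.735)
t=3.400: state=(0.100, 0.136, 0.763)
t=3.600: state=(0.094, 0.119, 0.788)
t=3.800: state=(0.088, 0.103, 0.809)
t=4.000: state=(0.083, 0.089, 0.828)
t=4.080: state=(0.082, 0.084, 0.834)
compare at T: S=0.082, I=0.084, R=0.834

largest component: R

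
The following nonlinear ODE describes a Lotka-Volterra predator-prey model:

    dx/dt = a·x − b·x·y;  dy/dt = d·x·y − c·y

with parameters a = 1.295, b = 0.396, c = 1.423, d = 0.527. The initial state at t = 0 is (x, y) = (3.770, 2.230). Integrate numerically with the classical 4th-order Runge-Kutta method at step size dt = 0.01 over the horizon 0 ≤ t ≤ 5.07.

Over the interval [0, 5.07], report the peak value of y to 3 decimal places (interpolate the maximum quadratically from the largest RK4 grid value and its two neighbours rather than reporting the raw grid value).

t=0.000: state=(3.770, 2.230)
step 1 (dt=0.01): k1=(1.553, 1.257), k2=(1.547, 1.270), k3=(1.547, 1.270), k4=(1.540, 1.283); state += dt/6·(k1+2k2+2k3+k4)
t=0.010: state=(3.785, 2.243)
t=0.020: state=(3.801, 2.256)
t=0.030: state=(3.816, 2.269)
continuing one RK4 step at a time; state shown every 20 steps (Δt=0.2):
t=0.200: state=(4.048, 2.535)
t=0.400: state=(4.223, 2.952)
t=0.600: state=(4.245, 3.475)
t=0.800: state=(4.081, 4.061)
t=1.000: state=(3.747, 4.622)
t=1.200: state=(3.307, 5.045)
t=1.400: state=(2.846, 5.248)
t=1.600: state=(2.433, 5.211)
t=1.800: state=(2.103, 4.975)
t=2.000: state=(1.863, 4.610)
t=2.200: state=(1.704, 4.183)
t=2.400: state=(1.613, 3.746)
t=2.600: state=(1.579, 3.333)
t=2.800: state=(1.595, 2.963)
t=3.000: state=(1.656, 2.644)
t=3.200: state=(1.759, 2.381)
t=3.400: state=(1.904, 2.172)
t=3.600: state=(2.090, 2.016)
t=3.800: state=(2.319, 1.912)
t=4.000: state=(2.588, 1.863)
t=4.200: state=(2.894, 1.870)
t=4.400: state=(3.225, 1.942)
t=4.600: state=(3.564, 2.090)
t=4.800: state=(3.879, 2.328)
t=5.000: state=(4.126, 2.673)
t=5.070: state=(4.187, 2.821)
largest grid value and its neighbours: y(1.460)=5.26159, y(1.470)=5.26168, y(1.480)=5.26119
parabola through these three points peaks at t≈1.467 with y≈5.26172

max y = 5.262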